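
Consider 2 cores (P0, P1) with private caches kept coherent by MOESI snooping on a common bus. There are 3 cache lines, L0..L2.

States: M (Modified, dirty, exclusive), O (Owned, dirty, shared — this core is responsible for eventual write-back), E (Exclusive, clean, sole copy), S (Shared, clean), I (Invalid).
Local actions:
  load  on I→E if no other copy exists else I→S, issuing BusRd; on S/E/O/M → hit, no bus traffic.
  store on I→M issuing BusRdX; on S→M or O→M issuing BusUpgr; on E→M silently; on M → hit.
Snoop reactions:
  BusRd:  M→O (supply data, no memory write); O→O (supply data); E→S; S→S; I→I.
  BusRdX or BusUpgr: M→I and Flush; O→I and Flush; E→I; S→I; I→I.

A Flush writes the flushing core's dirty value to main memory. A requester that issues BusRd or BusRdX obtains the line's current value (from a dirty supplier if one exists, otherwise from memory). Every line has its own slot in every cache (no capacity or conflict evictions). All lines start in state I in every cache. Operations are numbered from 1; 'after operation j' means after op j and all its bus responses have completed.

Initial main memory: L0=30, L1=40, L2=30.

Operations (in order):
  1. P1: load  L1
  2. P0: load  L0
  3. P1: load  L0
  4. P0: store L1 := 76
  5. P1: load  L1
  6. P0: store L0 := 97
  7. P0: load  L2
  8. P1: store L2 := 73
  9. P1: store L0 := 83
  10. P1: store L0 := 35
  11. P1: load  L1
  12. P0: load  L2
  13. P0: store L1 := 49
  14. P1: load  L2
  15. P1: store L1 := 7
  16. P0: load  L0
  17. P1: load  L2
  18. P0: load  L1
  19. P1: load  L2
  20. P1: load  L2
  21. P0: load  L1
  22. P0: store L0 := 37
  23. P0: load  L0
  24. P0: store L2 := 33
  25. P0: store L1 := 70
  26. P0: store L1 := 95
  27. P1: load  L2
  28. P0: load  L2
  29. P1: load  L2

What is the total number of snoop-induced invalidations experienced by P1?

step 1: P1: load  L1  ⟶  IE  (L1)  txn=BusRd  M[L1]=40
step 2: P0: load  L0  ⟶  EI  (L0)  txn=BusRd  M[L0]=30
step 3: P1: load  L0  ⟶  SS  (L0)  txn=BusRd  M[L0]=30
step 4: P0: store L1 := 76  ⟶  MI  (L1)  txn=BusRdX  M[L1]=40
step 5: P1: load  L1  ⟶  OS  (L1)  txn=BusRd  M[L1]=40
step 6: P0: store L0 := 97  ⟶  MI  (L0)  txn=BusUpgr  M[L0]=30
step 7: P0: load  L2  ⟶  EI  (L2)  txn=BusRd  M[L2]=30
step 8: P1: store L2 := 73  ⟶  IM  (L2)  txn=BusRdX  M[L2]=30
step 9: P1: store L0 := 83  ⟶  IM  (L0)  txn=BusRdX+Flush  M[L0]=97
step 10: P1: store L0 := 35  ⟶  IM  (L0)  txn=∅  M[L0]=97
step 11: P1: load  L1  ⟶  OS  (L1)  txn=∅  M[L1]=40
step 12: P0: load  L2  ⟶  SO  (L2)  txn=BusRd  M[L2]=30
step 13: P0: store L1 := 49  ⟶  MI  (L1)  txn=BusUpgr  M[L1]=40
step 14: P1: load  L2  ⟶  SO  (L2)  txn=∅  M[L2]=30
step 15: P1: store L1 := 7  ⟶  IM  (L1)  txn=BusRdX+Flush  M[L1]=49
step 16: P0: load  L0  ⟶  SO  (L0)  txn=BusRd  M[L0]=97
step 17: P1: load  L2  ⟶  SO  (L2)  txn=∅  M[L2]=30
step 18: P0: load  L1  ⟶  SO  (L1)  txn=BusRd  M[L1]=49
step 19: P1: load  L2  ⟶  SO  (L2)  txn=∅  M[L2]=30
step 20: P1: load  L2  ⟶  SO  (L2)  txn=∅  M[L2]=30
step 21: P0: load  L1  ⟶  SO  (L1)  txn=∅  M[L1]=49
step 22: P0: store L0 := 37  ⟶  MI  (L0)  txn=BusUpgr+Flush  M[L0]=35
step 23: P0: load  L0  ⟶  MI  (L0)  txn=∅  M[L0]=35
step 24: P0: store L2 := 33  ⟶  MI  (L2)  txn=BusUpgr+Flush  M[L2]=73
step 25: P0: store L1 := 70  ⟶  MI  (L1)  txn=BusUpgr+Flush  M[L1]=7
step 26: P0: store L1 := 95  ⟶  MI  (L1)  txn=∅  M[L1]=7
step 27: P1: load  L2  ⟶  OS  (L2)  txn=BusRd  M[L2]=73
step 28: P0: load  L2  ⟶  OS  (L2)  txn=∅  M[L2]=73
step 29: P1: load  L2  ⟶  OS  (L2)  txn=∅  M[L2]=73

invalidations = 6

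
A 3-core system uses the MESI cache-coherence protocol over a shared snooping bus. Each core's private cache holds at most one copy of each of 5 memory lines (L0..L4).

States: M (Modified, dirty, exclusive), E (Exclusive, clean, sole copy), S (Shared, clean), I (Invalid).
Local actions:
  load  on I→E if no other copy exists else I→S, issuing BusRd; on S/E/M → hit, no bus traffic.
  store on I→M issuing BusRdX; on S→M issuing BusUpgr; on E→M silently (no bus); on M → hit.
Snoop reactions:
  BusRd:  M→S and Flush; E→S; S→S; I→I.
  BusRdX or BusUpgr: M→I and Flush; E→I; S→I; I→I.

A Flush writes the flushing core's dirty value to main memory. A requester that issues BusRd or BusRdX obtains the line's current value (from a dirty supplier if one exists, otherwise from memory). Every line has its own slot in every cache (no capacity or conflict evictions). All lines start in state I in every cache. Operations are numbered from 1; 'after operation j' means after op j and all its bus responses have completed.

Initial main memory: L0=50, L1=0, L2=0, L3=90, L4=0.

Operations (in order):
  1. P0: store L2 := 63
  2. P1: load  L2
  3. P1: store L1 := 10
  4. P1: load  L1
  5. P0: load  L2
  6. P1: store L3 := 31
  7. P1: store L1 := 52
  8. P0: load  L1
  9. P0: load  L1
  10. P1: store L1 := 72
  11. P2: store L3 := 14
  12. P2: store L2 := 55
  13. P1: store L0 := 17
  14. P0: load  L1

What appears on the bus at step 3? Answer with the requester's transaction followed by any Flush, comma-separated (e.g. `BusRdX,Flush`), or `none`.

[1] P0: store L2 := 63 | P0:M(63), P1:I, P2:I | bus: BusRdX
[2] P1: load  L2 | P0:S(63), P1:S(63), P2:I | bus: BusRd,Flush
[3] P1: store L1 := 10 | P0:I, P1:M(10), P2:I | bus: BusRdX
[4] P1: load  L1 | P0:I, P1:M(10), P2:I | bus: none
[5] P0: load  L2 | P0:S(63), P1:S(63), P2:I | bus: none
[6] P1: store L3 := 31 | P0:I, P1:M(31), P2:I | bus: BusRdX
[7] P1: store L1 := 52 | P0:I, P1:M(52), P2:I | bus: none
[8] P0: load  L1 | P0:S(52), P1:S(52), P2:I | bus: BusRd,Flush
[9] P0: load  L1 | P0:S(52), P1:S(52), P2:I | bus: none
[10] P1: store L1 := 72 | P0:I, P1:M(72), P2:I | bus: BusUpgr
[11] P2: store L3 := 14 | P0:I, P1:I, P2:M(14) | bus: BusRdX,Flush
[12] P2: store L2 := 55 | P0:I, P1:I, P2:M(55) | bus: BusRdX
[13] P1: store L0 := 17 | P0:I, P1:M(17), P2:I | bus: BusRdX
[14] P0: load  L1 | P0:S(72), P1:S(72), P2:I | bus: BusRd,Flush

bus = BusRdX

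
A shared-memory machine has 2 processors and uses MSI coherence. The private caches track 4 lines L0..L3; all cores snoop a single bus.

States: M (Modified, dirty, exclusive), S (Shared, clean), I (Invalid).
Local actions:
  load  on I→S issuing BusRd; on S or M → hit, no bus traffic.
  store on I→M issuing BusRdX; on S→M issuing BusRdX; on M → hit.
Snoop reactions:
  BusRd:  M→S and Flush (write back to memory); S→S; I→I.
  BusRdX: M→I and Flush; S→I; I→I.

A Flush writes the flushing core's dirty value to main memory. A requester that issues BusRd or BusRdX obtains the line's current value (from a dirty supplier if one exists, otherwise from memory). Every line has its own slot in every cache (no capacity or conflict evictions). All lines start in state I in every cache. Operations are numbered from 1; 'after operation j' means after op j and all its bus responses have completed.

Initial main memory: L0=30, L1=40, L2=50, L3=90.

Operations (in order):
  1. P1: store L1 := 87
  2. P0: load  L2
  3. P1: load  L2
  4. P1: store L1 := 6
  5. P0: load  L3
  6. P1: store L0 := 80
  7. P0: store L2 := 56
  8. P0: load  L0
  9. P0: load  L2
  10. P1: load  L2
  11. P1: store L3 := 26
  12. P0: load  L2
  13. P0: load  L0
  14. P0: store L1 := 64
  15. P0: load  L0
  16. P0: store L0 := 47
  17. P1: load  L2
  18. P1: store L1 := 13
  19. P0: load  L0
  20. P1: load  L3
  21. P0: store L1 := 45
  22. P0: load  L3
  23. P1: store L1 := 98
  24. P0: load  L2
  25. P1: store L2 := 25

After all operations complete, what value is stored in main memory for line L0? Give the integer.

step 1: P1: store L1 := 87  ⟶  IM  (L1)  txn=BusRdX  M[L1]=40
step 2: P0: load  L2  ⟶  SI  (L2)  txn=BusRd  M[L2]=50
step 3: P1: load  L2  ⟶  SS  (L2)  txn=BusRd  M[L2]=50
step 4: P1: store L1 := 6  ⟶  IM  (L1)  txn=∅  M[L1]=40
step 5: P0: load  L3  ⟶  SI  (L3)  txn=BusRd  M[L3]=90
step 6: P1: store L0 := 80  ⟶  IM  (L0)  txn=BusRdX  M[L0]=30
step 7: P0: store L2 := 56  ⟶  MI  (L2)  txn=BusRdX  M[L2]=50
step 8: P0: load  L0  ⟶  SS  (L0)  txn=BusRd+Flush  M[L0]=80
step 9: P0: load  L2  ⟶  MI  (L2)  txn=∅  M[L2]=50
step 10: P1: load  L2  ⟶  SS  (L2)  txn=BusRd+Flush  M[L2]=56
step 11: P1: store L3 := 26  ⟶  IM  (L3)  txn=BusRdX  M[L3]=90
step 12: P0: load  L2  ⟶  SS  (L2)  txn=∅  M[L2]=56
step 13: P0: load  L0  ⟶  SS  (L0)  txn=∅  M[L0]=80
step 14: P0: store L1 := 64  ⟶  MI  (L1)  txn=BusRdX+Flush  M[L1]=6
step 15: P0: load  L0  ⟶  SS  (L0)  txn=∅  M[L0]=80
step 16: P0: store L0 := 47  ⟶  MI  (L0)  txn=BusRdX  M[L0]=80
step 17: P1: load  L2  ⟶  SS  (L2)  txn=∅  M[L2]=56
step 18: P1: store L1 := 13  ⟶  IM  (L1)  txn=BusRdX+Flush  M[L1]=64
step 19: P0: load  L0  ⟶  MI  (L0)  txn=∅  M[L0]=80
step 20: P1: load  L3  ⟶  IM  (L3)  txn=∅  M[L3]=90
step 21: P0: store L1 := 45  ⟶  MI  (L1)  txn=BusRdX+Flush  M[L1]=13
step 22: P0: load  L3  ⟶  SS  (L3)  txn=BusRd+Flush  M[L3]=26
step 23: P1: store L1 := 98  ⟶  IM  (L1)  txn=BusRdX+Flush  M[L1]=45
step 24: P0: load  L2  ⟶  SS  (L2)  txn=∅  M[L2]=56
step 25: P1: store L2 := 25  ⟶  IM  (L2)  txn=BusRdX  M[L2]=56

memory[L0] = 80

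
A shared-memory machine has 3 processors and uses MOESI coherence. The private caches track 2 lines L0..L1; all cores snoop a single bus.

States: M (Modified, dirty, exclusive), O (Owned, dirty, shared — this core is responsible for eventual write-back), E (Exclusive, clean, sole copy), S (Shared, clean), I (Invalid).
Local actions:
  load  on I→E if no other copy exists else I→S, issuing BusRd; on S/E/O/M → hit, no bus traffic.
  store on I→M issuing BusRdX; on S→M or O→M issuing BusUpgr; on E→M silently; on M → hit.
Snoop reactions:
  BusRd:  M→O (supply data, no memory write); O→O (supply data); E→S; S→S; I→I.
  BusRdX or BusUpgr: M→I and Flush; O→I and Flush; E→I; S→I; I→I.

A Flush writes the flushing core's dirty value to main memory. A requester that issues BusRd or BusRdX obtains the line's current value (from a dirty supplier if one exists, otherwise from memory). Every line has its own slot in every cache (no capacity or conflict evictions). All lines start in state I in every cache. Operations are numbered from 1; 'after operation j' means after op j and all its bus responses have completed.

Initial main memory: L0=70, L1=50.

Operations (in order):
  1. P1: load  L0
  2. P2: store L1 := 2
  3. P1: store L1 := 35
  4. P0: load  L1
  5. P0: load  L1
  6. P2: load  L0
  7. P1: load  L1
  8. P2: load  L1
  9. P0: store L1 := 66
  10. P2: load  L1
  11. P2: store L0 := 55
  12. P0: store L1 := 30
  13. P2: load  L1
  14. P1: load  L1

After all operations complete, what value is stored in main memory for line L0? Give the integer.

  op1 P1: load  L0 → I/E/I on L0; bus BusRd; mem=70
  op2 P2: store L1 := 2 → I/I/M on L1; bus BusRdX; mem=50
  op3 P1: store L1 := 35 → I/M/I on L1; bus BusRdX Flush; mem=2
  op4 P0: load  L1 → S/O/I on L1; bus BusRd; mem=2
  op5 P0: load  L1 → S/O/I on L1; bus (none); mem=2
  op6 P2: load  L0 → I/S/S on L0; bus BusRd; mem=70
  op7 P1: load  L1 → S/O/I on L1; bus (none); mem=2
  op8 P2: load  L1 → S/O/S on L1; bus BusRd; mem=2
  op9 P0: store L1 := 66 → M/I/I on L1; bus BusUpgr Flush; mem=35
  op10 P2: load  L1 → O/I/S on L1; bus BusRd; mem=35
  op11 P2: store L0 := 55 → I/I/M on L0; bus BusUpgr; mem=70
  op12 P0: store L1 := 30 → M/I/I on L1; bus BusUpgr; mem=35
  op13 P2: load  L1 → O/I/S on L1; bus BusRd; mem=35
  op14 P1: load  L1 → O/S/S on L1; bus BusRd; mem=35

memory[L0] = 70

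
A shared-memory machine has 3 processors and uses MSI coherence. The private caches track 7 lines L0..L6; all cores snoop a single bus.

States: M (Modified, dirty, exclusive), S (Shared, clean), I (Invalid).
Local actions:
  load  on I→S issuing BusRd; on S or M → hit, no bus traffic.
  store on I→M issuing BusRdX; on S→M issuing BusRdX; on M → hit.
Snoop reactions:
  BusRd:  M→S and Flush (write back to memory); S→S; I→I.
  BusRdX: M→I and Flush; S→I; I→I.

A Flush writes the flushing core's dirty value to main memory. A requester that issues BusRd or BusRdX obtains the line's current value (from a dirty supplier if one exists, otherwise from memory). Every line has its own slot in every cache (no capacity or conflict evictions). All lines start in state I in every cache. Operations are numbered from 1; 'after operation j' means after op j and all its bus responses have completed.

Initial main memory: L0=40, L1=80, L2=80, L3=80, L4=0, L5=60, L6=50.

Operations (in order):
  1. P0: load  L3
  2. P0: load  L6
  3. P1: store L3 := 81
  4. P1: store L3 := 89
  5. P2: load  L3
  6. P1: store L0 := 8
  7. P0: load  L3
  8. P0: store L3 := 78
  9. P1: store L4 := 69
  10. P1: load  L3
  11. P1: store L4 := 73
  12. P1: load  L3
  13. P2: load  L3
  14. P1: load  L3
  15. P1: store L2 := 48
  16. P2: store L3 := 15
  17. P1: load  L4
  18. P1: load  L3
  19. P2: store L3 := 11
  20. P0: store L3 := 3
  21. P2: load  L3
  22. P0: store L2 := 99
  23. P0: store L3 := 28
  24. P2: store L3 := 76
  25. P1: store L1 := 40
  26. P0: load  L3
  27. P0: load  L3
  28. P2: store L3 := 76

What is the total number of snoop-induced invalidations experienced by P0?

  op1 P0: load  L3 → S/I/I on L3; bus BusRd; mem=80
  op2 P0: load  L6 → S/I/I on L6; bus BusRd; mem=50
  op3 P1: store L3 := 81 → I/M/I on L3; bus BusRdX; mem=80
  op4 P1: store L3 := 89 → I/M/I on L3; bus (none); mem=80
  op5 P2: load  L3 → I/S/S on L3; bus BusRd Flush; mem=89
  op6 P1: store L0 := 8 → I/M/I on L0; bus BusRdX; mem=40
  op7 P0: load  L3 → S/S/S on L3; bus BusRd; mem=89
  op8 P0: store L3 := 78 → M/I/I on L3; bus BusRdX; mem=89
  op9 P1: store L4 := 69 → I/M/I on L4; bus BusRdX; mem=0
  op10 P1: load  L3 → S/S/I on L3; bus BusRd Flush; mem=78
  op11 P1: store L4 := 73 → I/M/I on L4; bus (none); mem=0
  op12 P1: load  L3 → S/S/I on L3; bus (none); mem=78
  op13 P2: load  L3 → S/S/S on L3; bus BusRd; mem=78
  op14 P1: load  L3 → S/S/S on L3; bus (none); mem=78
  op15 P1: store L2 := 48 → I/M/I on L2; bus BusRdX; mem=80
  op16 P2: store L3 := 15 → I/I/M on L3; bus BusRdX; mem=78
  op17 P1: load  L4 → I/M/I on L4; bus (none); mem=0
  op18 P1: load  L3 → I/S/S on L3; bus BusRd Flush; mem=15
  op19 P2: store L3 := 11 → I/I/M on L3; bus BusRdX; mem=15
  op20 P0: store L3 := 3 → M/I/I on L3; bus BusRdX Flush; mem=11
  op21 P2: load  L3 → S/I/S on L3; bus BusRd Flush; mem=3
  op22 P0: store L2 := 99 → M/I/I on L2; bus BusRdX Flush; mem=48
  op23 P0: store L3 := 28 → M/I/I on L3; bus BusRdX; mem=3
  op24 P2: store L3 := 76 → I/I/M on L3; bus BusRdX Flush; mem=28
  op25 P1: store L1 := 40 → I/M/I on L1; bus BusRdX; mem=80
  op26 P0: load  L3 → S/I/S on L3; bus BusRd Flush; mem=76
  op27 P0: load  L3 → S/I/S on L3; bus (none); mem=76
  op28 P2: store L3 := 76 → I/I/M on L3; bus BusRdX; mem=76

invalidations = 4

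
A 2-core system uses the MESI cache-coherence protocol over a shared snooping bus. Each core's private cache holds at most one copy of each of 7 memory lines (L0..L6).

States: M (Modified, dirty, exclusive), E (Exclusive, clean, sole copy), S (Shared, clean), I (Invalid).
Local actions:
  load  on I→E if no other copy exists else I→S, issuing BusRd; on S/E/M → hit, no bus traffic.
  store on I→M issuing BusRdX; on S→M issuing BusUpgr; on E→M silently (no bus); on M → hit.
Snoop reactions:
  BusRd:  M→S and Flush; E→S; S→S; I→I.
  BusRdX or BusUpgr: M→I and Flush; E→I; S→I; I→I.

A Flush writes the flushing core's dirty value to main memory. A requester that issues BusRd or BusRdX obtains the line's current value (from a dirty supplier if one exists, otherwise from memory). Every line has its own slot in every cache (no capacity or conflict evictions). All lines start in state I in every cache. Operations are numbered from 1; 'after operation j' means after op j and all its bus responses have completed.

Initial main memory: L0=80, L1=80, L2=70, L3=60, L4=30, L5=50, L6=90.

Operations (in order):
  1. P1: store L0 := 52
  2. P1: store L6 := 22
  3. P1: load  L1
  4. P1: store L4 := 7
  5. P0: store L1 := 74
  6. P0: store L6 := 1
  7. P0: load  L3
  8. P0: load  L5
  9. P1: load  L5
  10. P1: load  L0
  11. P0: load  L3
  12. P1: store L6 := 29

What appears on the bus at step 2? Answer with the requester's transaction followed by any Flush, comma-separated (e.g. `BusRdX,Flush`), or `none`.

bus = BusRdX

step 1: P1: store L0 := 52  ⟶  IM  (L0)  txn=BusRdX  M[L0]=80
step 2: P1: store L6 := 22  ⟶  IM  (L6)  txn=BusRdX  M[L6]=90
step 3: P1: load  L1  ⟶  IE  (L1)  txn=BusRd  M[L1]=80
step 4: P1: store L4 := 7  ⟶  IM  (L4)  txn=BusRdX  M[L4]=30
step 5: P0: store L1 := 74  ⟶  MI  (L1)  txn=BusRdX  M[L1]=80
step 6: P0: store L6 := 1  ⟶  MI  (L6)  txn=BusRdX+Flush  M[L6]=22
step 7: P0: load  L3  ⟶  EI  (L3)  txn=BusRd  M[L3]=60
step 8: P0: load  L5  ⟶  EI  (L5)  txn=BusRd  M[L5]=50
step 9: P1: load  L5  ⟶  SS  (L5)  txn=BusRd  M[L5]=50
step 10: P1: load  L0  ⟶  IM  (L0)  txn=∅  M[L0]=80
step 11: P0: load  L3  ⟶  EI  (L3)  txn=∅  M[L3]=60
step 12: P1: store L6 := 29  ⟶  IM  (L6)  txn=BusRdX+Flush  M[L6]=1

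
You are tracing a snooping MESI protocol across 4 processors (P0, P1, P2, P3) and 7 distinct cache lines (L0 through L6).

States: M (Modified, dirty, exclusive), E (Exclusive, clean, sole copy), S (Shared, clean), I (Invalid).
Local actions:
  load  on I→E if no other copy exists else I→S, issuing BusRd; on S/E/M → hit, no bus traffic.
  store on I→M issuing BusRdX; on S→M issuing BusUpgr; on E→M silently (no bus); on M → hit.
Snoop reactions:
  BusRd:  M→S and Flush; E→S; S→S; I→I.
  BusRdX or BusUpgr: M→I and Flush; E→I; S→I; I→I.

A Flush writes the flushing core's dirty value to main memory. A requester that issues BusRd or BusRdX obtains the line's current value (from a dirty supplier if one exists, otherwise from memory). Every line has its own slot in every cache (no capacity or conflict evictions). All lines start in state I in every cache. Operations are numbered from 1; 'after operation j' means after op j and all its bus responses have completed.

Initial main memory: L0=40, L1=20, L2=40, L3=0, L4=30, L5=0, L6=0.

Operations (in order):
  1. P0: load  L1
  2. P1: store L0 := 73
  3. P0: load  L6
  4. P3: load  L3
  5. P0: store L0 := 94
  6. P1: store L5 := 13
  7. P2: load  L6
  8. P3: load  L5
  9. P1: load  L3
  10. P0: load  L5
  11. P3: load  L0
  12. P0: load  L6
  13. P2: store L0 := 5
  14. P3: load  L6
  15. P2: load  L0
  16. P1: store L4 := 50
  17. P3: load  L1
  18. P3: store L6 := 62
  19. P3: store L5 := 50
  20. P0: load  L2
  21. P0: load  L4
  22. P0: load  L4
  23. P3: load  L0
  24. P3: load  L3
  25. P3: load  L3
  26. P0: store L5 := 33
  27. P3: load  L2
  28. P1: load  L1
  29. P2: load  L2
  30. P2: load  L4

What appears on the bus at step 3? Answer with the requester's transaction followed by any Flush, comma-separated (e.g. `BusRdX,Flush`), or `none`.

  op1 P0: load  L1 → E/I/I/I on L1; bus BusRd; mem=20
  op2 P1: store L0 := 73 → I/M/I/I on L0; bus BusRdX; mem=40
  op3 P0: load  L6 → E/I/I/I on L6; bus BusRd; mem=0
  op4 P3: load  L3 → I/I/I/E on L3; bus BusRd; mem=0
  op5 P0: store L0 := 94 → M/I/I/I on L0; bus BusRdX Flush; mem=73
  op6 P1: store L5 := 13 → I/M/I/I on L5; bus BusRdX; mem=0
  op7 P2: load  L6 → S/I/S/I on L6; bus BusRd; mem=0
  op8 P3: load  L5 → I/S/I/S on L5; bus BusRd Flush; mem=13
  op9 P1: load  L3 → I/S/I/S on L3; bus BusRd; mem=0
  op10 P0: load  L5 → S/S/I/S on L5; bus BusRd; mem=13
  op11 P3: load  L0 → S/I/I/S on L0; bus BusRd Flush; mem=94
  op12 P0: load  L6 → S/I/S/I on L6; bus (none); mem=0
  op13 P2: store L0 := 5 → I/I/M/I on L0; bus BusRdX; mem=94
  op14 P3: load  L6 → S/I/S/S on L6; bus BusRd; mem=0
  op15 P2: load  L0 → I/I/M/I on L0; bus (none); mem=94
  op16 P1: store L4 := 50 → I/M/I/I on L4; bus BusRdX; mem=30
  op17 P3: load  L1 → S/I/I/S on L1; bus BusRd; mem=20
  op18 P3: store L6 := 62 → I/I/I/M on L6; bus BusUpgr; mem=0
  op19 P3: store L5 := 50 → I/I/I/M on L5; bus BusUpgr; mem=13
  op20 P0: load  L2 → E/I/I/I on L2; bus BusRd; mem=40
  op21 P0: load  L4 → S/S/I/I on L4; bus BusRd Flush; mem=50
  op22 P0: load  L4 → S/S/I/I on L4; bus (none); mem=50
  op23 P3: load  L0 → I/I/S/S on L0; bus BusRd Flush; mem=5
  op24 P3: load  L3 → I/S/I/S on L3; bus (none); mem=0
  op25 P3: load  L3 → I/S/I/S on L3; bus (none); mem=0
  op26 P0: store L5 := 33 → M/I/I/I on L5; bus BusRdX Flush; mem=50
  op27 P3: load  L2 → S/I/I/S on L2; bus BusRd; mem=40
  op28 P1: load  L1 → S/S/I/S on L1; bus BusRd; mem=20
  op29 P2: load  L2 → S/I/S/S on L2; bus BusRd; mem=40
  op30 P2: load  L4 → S/S/S/I on L4; bus BusRd; mem=50

bus = BusRd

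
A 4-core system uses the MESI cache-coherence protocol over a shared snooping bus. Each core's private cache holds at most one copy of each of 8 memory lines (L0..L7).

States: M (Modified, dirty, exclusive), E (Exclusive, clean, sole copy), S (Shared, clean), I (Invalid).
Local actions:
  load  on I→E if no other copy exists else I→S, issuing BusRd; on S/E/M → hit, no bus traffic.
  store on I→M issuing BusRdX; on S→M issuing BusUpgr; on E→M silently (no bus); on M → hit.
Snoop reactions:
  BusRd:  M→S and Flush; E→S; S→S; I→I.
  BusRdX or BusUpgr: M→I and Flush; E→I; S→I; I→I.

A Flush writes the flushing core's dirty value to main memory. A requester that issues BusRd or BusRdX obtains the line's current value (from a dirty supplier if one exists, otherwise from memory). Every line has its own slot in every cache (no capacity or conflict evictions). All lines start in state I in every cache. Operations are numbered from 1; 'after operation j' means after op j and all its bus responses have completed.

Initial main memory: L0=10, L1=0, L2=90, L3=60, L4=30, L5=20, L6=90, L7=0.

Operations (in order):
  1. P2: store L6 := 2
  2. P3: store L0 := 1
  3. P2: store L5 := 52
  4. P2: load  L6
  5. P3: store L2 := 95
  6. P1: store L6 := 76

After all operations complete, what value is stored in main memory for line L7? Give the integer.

[1] P2: store L6 := 2 | P0:I, P1:I, P2:M(2), P3:I | bus: BusRdX
[2] P3: store L0 := 1 | P0:I, P1:I, P2:I, P3:M(1) | bus: BusRdX
[3] P2: store L5 := 52 | P0:I, P1:I, P2:M(52), P3:I | bus: BusRdX
[4] P2: load  L6 | P0:I, P1:I, P2:M(2), P3:I | bus: none
[5] P3: store L2 := 95 | P0:I, P1:I, P2:I, P3:M(95) | bus: BusRdX
[6] P1: store L6 := 76 | P0:I, P1:M(76), P2:I, P3:I | bus: BusRdX,Flush

memory[L7] = 0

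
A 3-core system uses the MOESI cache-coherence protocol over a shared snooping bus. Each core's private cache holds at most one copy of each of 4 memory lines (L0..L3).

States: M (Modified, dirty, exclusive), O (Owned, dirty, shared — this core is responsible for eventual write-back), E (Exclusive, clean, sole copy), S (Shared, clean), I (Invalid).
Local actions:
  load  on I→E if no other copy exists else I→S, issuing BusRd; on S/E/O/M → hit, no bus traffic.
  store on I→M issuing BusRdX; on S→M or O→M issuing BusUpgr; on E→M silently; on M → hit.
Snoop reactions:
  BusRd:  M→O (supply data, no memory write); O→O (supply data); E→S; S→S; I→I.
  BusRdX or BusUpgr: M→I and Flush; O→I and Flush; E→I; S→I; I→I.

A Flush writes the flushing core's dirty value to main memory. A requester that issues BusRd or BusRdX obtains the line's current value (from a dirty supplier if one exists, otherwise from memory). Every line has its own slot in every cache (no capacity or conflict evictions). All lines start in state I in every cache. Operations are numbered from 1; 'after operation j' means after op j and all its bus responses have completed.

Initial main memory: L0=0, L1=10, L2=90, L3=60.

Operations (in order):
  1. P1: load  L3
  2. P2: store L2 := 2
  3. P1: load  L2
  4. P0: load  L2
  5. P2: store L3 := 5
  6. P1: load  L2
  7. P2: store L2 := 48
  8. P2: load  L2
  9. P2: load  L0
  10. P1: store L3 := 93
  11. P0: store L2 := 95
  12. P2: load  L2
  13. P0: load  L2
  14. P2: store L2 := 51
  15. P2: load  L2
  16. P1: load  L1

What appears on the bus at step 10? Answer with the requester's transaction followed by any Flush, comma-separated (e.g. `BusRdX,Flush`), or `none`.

step 1: P1: load  L3  ⟶  IEI  (L3)  txn=BusRd  M[L3]=60
step 2: P2: store L2 := 2  ⟶  IIM  (L2)  txn=BusRdX  M[L2]=90
step 3: P1: load  L2  ⟶  ISO  (L2)  txn=BusRd  M[L2]=90
step 4: P0: load  L2  ⟶  SSO  (L2)  txn=BusRd  M[L2]=90
step 5: P2: store L3 := 5  ⟶  IIM  (L3)  txn=BusRdX  M[L3]=60
step 6: P1: load  L2  ⟶  SSO  (L2)  txn=∅  M[L2]=90
step 7: P2: store L2 := 48  ⟶  IIM  (L2)  txn=BusUpgr  M[L2]=90
step 8: P2: load  L2  ⟶  IIM  (L2)  txn=∅  M[L2]=90
step 9: P2: load  L0  ⟶  IIE  (L0)  txn=BusRd  M[L0]=0
step 10: P1: store L3 := 93  ⟶  IMI  (L3)  txn=BusRdX+Flush  M[L3]=5
step 11: P0: store L2 := 95  ⟶  MII  (L2)  txn=BusRdX+Flush  M[L2]=48
step 12: P2: load  L2  ⟶  OIS  (L2)  txn=BusRd  M[L2]=48
step 13: P0: load  L2  ⟶  OIS  (L2)  txn=∅  M[L2]=48
step 14: P2: store L2 := 51  ⟶  IIM  (L2)  txn=BusUpgr+Flush  M[L2]=95
step 15: P2: load  L2  ⟶  IIM  (L2)  txn=∅  M[L2]=95
step 16: P1: load  L1  ⟶  IEI  (L1)  txn=BusRd  M[L1]=10

bus = BusRdX,Flush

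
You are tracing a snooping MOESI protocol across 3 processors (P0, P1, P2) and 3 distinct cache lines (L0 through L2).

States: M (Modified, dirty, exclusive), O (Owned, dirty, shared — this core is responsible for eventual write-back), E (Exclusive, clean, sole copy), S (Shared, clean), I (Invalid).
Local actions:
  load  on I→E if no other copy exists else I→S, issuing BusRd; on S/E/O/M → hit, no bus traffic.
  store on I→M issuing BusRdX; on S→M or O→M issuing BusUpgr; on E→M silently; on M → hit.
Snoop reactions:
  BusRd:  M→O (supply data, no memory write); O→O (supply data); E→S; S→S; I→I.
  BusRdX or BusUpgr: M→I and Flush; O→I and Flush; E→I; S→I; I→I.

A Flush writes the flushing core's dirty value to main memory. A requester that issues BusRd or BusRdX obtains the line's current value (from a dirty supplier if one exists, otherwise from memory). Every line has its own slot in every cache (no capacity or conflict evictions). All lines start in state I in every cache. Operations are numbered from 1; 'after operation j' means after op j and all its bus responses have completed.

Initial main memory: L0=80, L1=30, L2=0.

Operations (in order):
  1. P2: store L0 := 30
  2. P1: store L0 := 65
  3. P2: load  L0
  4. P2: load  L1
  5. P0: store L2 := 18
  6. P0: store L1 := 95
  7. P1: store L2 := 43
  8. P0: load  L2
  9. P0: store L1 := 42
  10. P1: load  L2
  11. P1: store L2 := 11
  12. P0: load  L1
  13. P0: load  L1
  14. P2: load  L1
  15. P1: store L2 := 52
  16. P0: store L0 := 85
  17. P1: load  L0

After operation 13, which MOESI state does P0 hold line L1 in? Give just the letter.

state = M

[1] P2: store L0 := 30 | P0:I, P1:I, P2:M(30) | bus: BusRdX
[2] P1: store L0 := 65 | P0:I, P1:M(65), P2:I | bus: BusRdX,Flush
[3] P2: load  L0 | P0:I, P1:O(65), P2:S(65) | bus: BusRd
[4] P2: load  L1 | P0:I, P1:I, P2:E(30) | bus: BusRd
[5] P0: store L2 := 18 | P0:M(18), P1:I, P2:I | bus: BusRdX
[6] P0: store L1 := 95 | P0:M(95), P1:I, P2:I | bus: BusRdX
[7] P1: store L2 := 43 | P0:I, P1:M(43), P2:I | bus: BusRdX,Flush
[8] P0: load  L2 | P0:S(43), P1:O(43), P2:I | bus: BusRd
[9] P0: store L1 := 42 | P0:M(42), P1:I, P2:I | bus: none
[10] P1: load  L2 | P0:S(43), P1:O(43), P2:I | bus: none
[11] P1: store L2 := 11 | P0:I, P1:M(11), P2:I | bus: BusUpgr
[12] P0: load  L1 | P0:M(42), P1:I, P2:I | bus: none
[13] P0: load  L1 | P0:M(42), P1:I, P2:I | bus: none
[14] P2: load  L1 | P0:O(42), P1:I, P2:S(42) | bus: BusRd
[15] P1: store L2 := 52 | P0:I, P1:M(52), P2:I | bus: none
[16] P0: store L0 := 85 | P0:M(85), P1:I, P2:I | bus: BusRdX,Flush
[17] P1: load  L0 | P0:O(85), P1:S(85), P2:I | bus: BusRd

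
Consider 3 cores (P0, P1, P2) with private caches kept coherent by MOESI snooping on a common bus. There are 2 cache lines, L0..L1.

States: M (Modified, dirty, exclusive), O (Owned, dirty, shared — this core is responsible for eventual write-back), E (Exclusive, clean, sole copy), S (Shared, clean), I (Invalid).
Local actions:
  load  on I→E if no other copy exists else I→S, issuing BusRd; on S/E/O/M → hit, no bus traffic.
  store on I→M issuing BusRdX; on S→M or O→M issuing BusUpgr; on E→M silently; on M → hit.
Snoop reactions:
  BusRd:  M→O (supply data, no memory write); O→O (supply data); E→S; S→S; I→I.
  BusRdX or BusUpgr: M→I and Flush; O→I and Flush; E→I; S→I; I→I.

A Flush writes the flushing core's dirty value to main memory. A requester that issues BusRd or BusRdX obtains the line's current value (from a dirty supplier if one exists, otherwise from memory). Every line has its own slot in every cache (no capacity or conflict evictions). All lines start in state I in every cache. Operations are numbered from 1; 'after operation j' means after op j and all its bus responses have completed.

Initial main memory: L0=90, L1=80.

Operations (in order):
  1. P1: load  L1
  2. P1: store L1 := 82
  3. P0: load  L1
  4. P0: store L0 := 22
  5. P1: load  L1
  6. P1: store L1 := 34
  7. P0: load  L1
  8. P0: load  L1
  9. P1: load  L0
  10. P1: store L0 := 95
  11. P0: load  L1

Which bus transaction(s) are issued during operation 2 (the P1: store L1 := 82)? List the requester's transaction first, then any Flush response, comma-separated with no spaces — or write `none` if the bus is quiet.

step 1: P1: load  L1  ⟶  IEI  (L1)  txn=BusRd  M[L1]=80
step 2: P1: store L1 := 82  ⟶  IMI  (L1)  txn=∅  M[L1]=80
step 3: P0: load  L1  ⟶  SOI  (L1)  txn=BusRd  M[L1]=80
step 4: P0: store L0 := 22  ⟶  MII  (L0)  txn=BusRdX  M[L0]=90
step 5: P1: load  L1  ⟶  SOI  (L1)  txn=∅  M[L1]=80
step 6: P1: store L1 := 34  ⟶  IMI  (L1)  txn=BusUpgr  M[L1]=80
step 7: P0: load  L1  ⟶  SOI  (L1)  txn=BusRd  M[L1]=80
step 8: P0: load  L1  ⟶  SOI  (L1)  txn=∅  M[L1]=80
step 9: P1: load  L0  ⟶  OSI  (L0)  txn=BusRd  M[L0]=90
step 10: P1: store L0 := 95  ⟶  IMI  (L0)  txn=BusUpgr+Flush  M[L0]=22
step 11: P0: load  L1  ⟶  SOI  (L1)  txn=∅  M[L1]=80

bus = none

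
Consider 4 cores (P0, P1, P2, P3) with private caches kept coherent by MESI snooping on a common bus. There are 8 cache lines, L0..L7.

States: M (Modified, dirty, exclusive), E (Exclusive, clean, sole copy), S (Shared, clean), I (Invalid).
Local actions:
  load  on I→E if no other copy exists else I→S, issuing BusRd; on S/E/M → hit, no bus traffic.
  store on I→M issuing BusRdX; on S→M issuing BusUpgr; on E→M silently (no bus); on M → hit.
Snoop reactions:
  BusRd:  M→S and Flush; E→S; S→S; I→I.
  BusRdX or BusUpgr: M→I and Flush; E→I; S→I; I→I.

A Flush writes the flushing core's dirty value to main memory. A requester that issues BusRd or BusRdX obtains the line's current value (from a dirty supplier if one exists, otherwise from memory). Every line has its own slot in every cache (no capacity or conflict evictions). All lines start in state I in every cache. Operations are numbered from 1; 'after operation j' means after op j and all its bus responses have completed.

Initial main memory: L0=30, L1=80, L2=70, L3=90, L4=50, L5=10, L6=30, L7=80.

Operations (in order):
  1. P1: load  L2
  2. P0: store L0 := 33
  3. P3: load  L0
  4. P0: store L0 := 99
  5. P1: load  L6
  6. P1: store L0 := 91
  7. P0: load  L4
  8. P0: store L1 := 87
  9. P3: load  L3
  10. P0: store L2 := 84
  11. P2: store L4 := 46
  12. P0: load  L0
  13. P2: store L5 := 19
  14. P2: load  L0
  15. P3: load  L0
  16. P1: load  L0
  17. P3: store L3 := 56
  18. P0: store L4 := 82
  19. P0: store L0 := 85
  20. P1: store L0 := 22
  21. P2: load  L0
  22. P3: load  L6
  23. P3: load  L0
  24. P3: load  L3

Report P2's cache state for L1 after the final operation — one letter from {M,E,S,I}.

state = I

1. P1: load  L2  bus=[BusRd]  L2: P0=I P1=E P2=I P3=I  mem[L2]=70
2. P0: store L0 := 33  bus=[BusRdX]  L0: P0=M P1=I P2=I P3=I  mem[L0]=30
3. P3: load  L0  bus=[BusRd,Flush]  L0: P0=S P1=I P2=I P3=S  mem[L0]=33
4. P0: store L0 := 99  bus=[BusUpgr]  L0: P0=M P1=I P2=I P3=I  mem[L0]=33
5. P1: load  L6  bus=[BusRd]  L6: P0=I P1=E P2=I P3=I  mem[L6]=30
6. P1: store L0 := 91  bus=[BusRdX,Flush]  L0: P0=I P1=M P2=I P3=I  mem[L0]=99
7. P0: load  L4  bus=[BusRd]  L4: P0=E P1=I P2=I P3=I  mem[L4]=50
8. P0: store L1 := 87  bus=[BusRdX]  L1: P0=M P1=I P2=I P3=I  mem[L1]=80
9. P3: load  L3  bus=[BusRd]  L3: P0=I P1=I P2=I P3=E  mem[L3]=90
10. P0: store L2 := 84  bus=[BusRdX]  L2: P0=M P1=I P2=I P3=I  mem[L2]=70
11. P2: store L4 := 46  bus=[BusRdX]  L4: P0=I P1=I P2=M P3=I  mem[L4]=50
12. P0: load  L0  bus=[BusRd,Flush]  L0: P0=S P1=S P2=I P3=I  mem[L0]=91
13. P2: store L5 := 19  bus=[BusRdX]  L5: P0=I P1=I P2=M P3=I  mem[L5]=10
14. P2: load  L0  bus=[BusRd]  L0: P0=S P1=S P2=S P3=I  mem[L0]=91
15. P3: load  L0  bus=[BusRd]  L0: P0=S P1=S P2=S P3=S  mem[L0]=91
16. P1: load  L0  bus=[-]  L0: P0=S P1=S P2=S P3=S  mem[L0]=91
17. P3: store L3 := 56  bus=[-]  L3: P0=I P1=I P2=I P3=M  mem[L3]=90
18. P0: store L4 := 82  bus=[BusRdX,Flush]  L4: P0=M P1=I P2=I P3=I  mem[L4]=46
19. P0: store L0 := 85  bus=[BusUpgr]  L0: P0=M P1=I P2=I P3=I  mem[L0]=91
20. P1: store L0 := 22  bus=[BusRdX,Flush]  L0: P0=I P1=M P2=I P3=I  mem[L0]=85
21. P2: load  L0  bus=[BusRd,Flush]  L0: P0=I P1=S P2=S P3=I  mem[L0]=22
22. P3: load  L6  bus=[BusRd]  L6: P0=I P1=S P2=I P3=S  mem[L6]=30
23. P3: load  L0  bus=[BusRd]  L0: P0=I P1=S P2=S P3=S  mem[L0]=22
24. P3: load  L3  bus=[-]  L3: P0=I P1=I P2=I P3=M  mem[L3]=90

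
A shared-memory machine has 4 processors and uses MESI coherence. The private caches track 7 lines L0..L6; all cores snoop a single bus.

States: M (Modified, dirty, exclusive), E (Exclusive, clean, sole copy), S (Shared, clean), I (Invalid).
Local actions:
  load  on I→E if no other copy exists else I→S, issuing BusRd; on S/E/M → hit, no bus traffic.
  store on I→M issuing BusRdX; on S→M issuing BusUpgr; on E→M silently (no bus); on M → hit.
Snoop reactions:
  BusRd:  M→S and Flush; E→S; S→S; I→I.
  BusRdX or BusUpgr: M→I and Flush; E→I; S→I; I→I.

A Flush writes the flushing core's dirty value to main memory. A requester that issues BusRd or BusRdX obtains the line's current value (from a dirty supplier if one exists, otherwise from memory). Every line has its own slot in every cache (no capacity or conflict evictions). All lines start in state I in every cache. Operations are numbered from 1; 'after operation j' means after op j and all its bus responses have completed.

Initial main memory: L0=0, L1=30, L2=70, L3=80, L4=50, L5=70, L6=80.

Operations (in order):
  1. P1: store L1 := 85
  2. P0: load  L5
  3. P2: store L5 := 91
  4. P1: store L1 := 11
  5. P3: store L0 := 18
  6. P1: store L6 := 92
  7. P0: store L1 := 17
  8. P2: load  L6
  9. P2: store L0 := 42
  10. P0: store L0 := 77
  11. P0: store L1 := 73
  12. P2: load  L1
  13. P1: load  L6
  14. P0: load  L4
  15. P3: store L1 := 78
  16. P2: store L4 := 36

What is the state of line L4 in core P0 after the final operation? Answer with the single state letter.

step 1: P1: store L1 := 85  ⟶  IMII  (L1)  txn=BusRdX  M[L1]=30
step 2: P0: load  L5  ⟶  EIII  (L5)  txn=BusRd  M[L5]=70
step 3: P2: store L5 := 91  ⟶  IIMI  (L5)  txn=BusRdX  M[L5]=70
step 4: P1: store L1 := 11  ⟶  IMII  (L1)  txn=∅  M[L1]=30
step 5: P3: store L0 := 18  ⟶  IIIM  (L0)  txn=BusRdX  M[L0]=0
step 6: P1: store L6 := 92  ⟶  IMII  (L6)  txn=BusRdX  M[L6]=80
step 7: P0: store L1 := 17  ⟶  MIII  (L1)  txn=BusRdX+Flush  M[L1]=11
step 8: P2: load  L6  ⟶  ISSI  (L6)  txn=BusRd+Flush  M[L6]=92
step 9: P2: store L0 := 42  ⟶  IIMI  (L0)  txn=BusRdX+Flush  M[L0]=18
step 10: P0: store L0 := 77  ⟶  MIII  (L0)  txn=BusRdX+Flush  M[L0]=42
step 11: P0: store L1 := 73  ⟶  MIII  (L1)  txn=∅  M[L1]=11
step 12: P2: load  L1  ⟶  SISI  (L1)  txn=BusRd+Flush  M[L1]=73
step 13: P1: load  L6  ⟶  ISSI  (L6)  txn=∅  M[L6]=92
step 14: P0: load  L4  ⟶  EIII  (L4)  txn=BusRd  M[L4]=50
step 15: P3: store L1 := 78  ⟶  IIIM  (L1)  txn=BusRdX  M[L1]=73
step 16: P2: store L4 := 36  ⟶  IIMI  (L4)  txn=BusRdX  M[L4]=50

state = I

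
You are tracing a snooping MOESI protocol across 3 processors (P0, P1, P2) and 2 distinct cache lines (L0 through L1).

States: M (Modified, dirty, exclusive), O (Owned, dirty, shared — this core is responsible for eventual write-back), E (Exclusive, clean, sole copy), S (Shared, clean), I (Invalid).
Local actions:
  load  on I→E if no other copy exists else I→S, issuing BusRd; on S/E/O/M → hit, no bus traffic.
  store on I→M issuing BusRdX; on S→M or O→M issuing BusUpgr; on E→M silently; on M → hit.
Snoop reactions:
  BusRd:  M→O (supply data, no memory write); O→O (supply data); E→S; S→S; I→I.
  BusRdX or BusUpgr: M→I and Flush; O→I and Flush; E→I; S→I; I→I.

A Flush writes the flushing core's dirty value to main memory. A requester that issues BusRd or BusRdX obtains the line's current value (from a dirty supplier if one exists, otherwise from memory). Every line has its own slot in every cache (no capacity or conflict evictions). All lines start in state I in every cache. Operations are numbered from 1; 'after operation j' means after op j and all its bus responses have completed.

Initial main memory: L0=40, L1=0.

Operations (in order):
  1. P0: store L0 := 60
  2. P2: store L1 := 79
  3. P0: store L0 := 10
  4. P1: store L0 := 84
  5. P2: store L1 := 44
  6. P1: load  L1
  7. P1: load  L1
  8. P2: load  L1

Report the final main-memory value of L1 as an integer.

step 1: P0: store L0 := 60  ⟶  MII  (L0)  txn=BusRdX  M[L0]=40
step 2: P2: store L1 := 79  ⟶  IIM  (L1)  txn=BusRdX  M[L1]=0
step 3: P0: store L0 := 10  ⟶  MII  (L0)  txn=∅  M[L0]=40
step 4: P1: store L0 := 84  ⟶  IMI  (L0)  txn=BusRdX+Flush  M[L0]=10
step 5: P2: store L1 := 44  ⟶  IIM  (L1)  txn=∅  M[L1]=0
step 6: P1: load  L1  ⟶  ISO  (L1)  txn=BusRd  M[L1]=0
step 7: P1: load  L1  ⟶  ISO  (L1)  txn=∅  M[L1]=0
step 8: P2: load  L1  ⟶  ISO  (L1)  txn=∅  M[L1]=0

memory[L1] = 0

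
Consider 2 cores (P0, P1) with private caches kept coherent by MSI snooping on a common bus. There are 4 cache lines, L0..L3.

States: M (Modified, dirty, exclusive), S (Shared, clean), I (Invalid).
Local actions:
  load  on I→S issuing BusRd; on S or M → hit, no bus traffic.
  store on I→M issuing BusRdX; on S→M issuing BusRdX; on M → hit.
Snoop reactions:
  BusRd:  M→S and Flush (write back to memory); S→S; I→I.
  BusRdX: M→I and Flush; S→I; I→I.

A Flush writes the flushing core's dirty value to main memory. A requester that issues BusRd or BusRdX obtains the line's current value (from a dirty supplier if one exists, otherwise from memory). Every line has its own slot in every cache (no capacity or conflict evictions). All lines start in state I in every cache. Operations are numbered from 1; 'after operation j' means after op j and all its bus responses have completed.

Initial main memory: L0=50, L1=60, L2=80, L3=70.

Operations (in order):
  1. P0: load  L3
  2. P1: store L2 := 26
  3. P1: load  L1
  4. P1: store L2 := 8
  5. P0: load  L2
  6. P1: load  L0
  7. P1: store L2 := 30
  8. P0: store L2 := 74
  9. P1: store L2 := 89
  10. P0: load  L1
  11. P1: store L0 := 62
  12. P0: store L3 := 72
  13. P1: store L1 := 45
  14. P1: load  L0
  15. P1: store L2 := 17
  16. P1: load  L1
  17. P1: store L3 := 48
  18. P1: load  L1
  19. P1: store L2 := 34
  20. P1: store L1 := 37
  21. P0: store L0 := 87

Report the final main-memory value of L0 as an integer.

memory[L0] = 62

1. P0: load  L3  bus=[BusRd]  L3: P0=S P1=I  mem[L3]=70
2. P1: store L2 := 26  bus=[BusRdX]  L2: P0=I P1=M  mem[L2]=80
3. P1: load  L1  bus=[BusRd]  L1: P0=I P1=S  mem[L1]=60
4. P1: store L2 := 8  bus=[-]  L2: P0=I P1=M  mem[L2]=80
5. P0: load  L2  bus=[BusRd,Flush]  L2: P0=S P1=S  mem[L2]=8
6. P1: load  L0  bus=[BusRd]  L0: P0=I P1=S  mem[L0]=50
7. P1: store L2 := 30  bus=[BusRdX]  L2: P0=I P1=M  mem[L2]=8
8. P0: store L2 := 74  bus=[BusRdX,Flush]  L2: P0=M P1=I  mem[L2]=30
9. P1: store L2 := 89  bus=[BusRdX,Flush]  L2: P0=I P1=M  mem[L2]=74
10. P0: load  L1  bus=[BusRd]  L1: P0=S P1=S  mem[L1]=60
11. P1: store L0 := 62  bus=[BusRdX]  L0: P0=I P1=M  mem[L0]=50
12. P0: store L3 := 72  bus=[BusRdX]  L3: P0=M P1=I  mem[L3]=70
13. P1: store L1 := 45  bus=[BusRdX]  L1: P0=I P1=M  mem[L1]=60
14. P1: load  L0  bus=[-]  L0: P0=I P1=M  mem[L0]=50
15. P1: store L2 := 17  bus=[-]  L2: P0=I P1=M  mem[L2]=74
16. P1: load  L1  bus=[-]  L1: P0=I P1=M  mem[L1]=60
17. P1: store L3 := 48  bus=[BusRdX,Flush]  L3: P0=I P1=M  mem[L3]=72
18. P1: load  L1  bus=[-]  L1: P0=I P1=M  mem[L1]=60
19. P1: store L2 := 34  bus=[-]  L2: P0=I P1=M  mem[L2]=74
20. P1: store L1 := 37  bus=[-]  L1: P0=I P1=M  mem[L1]=60
21. P0: store L0 := 87  bus=[BusRdX,Flush]  L0: P0=M P1=I  mem[L0]=62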